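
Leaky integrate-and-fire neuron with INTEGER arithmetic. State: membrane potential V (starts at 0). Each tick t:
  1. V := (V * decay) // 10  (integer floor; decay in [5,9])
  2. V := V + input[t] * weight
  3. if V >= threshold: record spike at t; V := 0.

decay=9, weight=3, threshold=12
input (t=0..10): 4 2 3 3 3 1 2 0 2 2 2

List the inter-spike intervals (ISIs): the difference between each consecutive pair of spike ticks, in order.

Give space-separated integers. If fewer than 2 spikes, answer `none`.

t=0: input=4 -> V=0 FIRE
t=1: input=2 -> V=6
t=2: input=3 -> V=0 FIRE
t=3: input=3 -> V=9
t=4: input=3 -> V=0 FIRE
t=5: input=1 -> V=3
t=6: input=2 -> V=8
t=7: input=0 -> V=7
t=8: input=2 -> V=0 FIRE
t=9: input=2 -> V=6
t=10: input=2 -> V=11

Answer: 2 2 4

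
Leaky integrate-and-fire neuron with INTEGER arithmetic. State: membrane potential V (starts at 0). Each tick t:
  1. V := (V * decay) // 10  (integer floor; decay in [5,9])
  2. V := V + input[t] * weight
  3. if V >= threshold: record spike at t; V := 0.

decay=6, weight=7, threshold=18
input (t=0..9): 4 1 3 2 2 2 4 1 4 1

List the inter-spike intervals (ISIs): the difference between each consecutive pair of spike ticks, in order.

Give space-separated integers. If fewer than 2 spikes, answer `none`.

t=0: input=4 -> V=0 FIRE
t=1: input=1 -> V=7
t=2: input=3 -> V=0 FIRE
t=3: input=2 -> V=14
t=4: input=2 -> V=0 FIRE
t=5: input=2 -> V=14
t=6: input=4 -> V=0 FIRE
t=7: input=1 -> V=7
t=8: input=4 -> V=0 FIRE
t=9: input=1 -> V=7

Answer: 2 2 2 2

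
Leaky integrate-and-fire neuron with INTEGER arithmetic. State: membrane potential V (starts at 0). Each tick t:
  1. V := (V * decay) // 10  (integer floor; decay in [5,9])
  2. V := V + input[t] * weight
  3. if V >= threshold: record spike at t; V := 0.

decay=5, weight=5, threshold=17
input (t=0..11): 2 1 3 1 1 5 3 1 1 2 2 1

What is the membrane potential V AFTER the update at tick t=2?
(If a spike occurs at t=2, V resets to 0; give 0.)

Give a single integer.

t=0: input=2 -> V=10
t=1: input=1 -> V=10
t=2: input=3 -> V=0 FIRE
t=3: input=1 -> V=5
t=4: input=1 -> V=7
t=5: input=5 -> V=0 FIRE
t=6: input=3 -> V=15
t=7: input=1 -> V=12
t=8: input=1 -> V=11
t=9: input=2 -> V=15
t=10: input=2 -> V=0 FIRE
t=11: input=1 -> V=5

Answer: 0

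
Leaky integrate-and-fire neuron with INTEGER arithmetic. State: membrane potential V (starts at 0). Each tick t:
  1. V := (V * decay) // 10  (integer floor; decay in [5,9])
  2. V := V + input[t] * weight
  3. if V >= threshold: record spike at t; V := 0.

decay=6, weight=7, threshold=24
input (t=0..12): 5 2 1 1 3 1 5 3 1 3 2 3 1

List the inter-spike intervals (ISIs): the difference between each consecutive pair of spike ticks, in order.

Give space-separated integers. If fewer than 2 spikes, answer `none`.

Answer: 4 2 3 2

Derivation:
t=0: input=5 -> V=0 FIRE
t=1: input=2 -> V=14
t=2: input=1 -> V=15
t=3: input=1 -> V=16
t=4: input=3 -> V=0 FIRE
t=5: input=1 -> V=7
t=6: input=5 -> V=0 FIRE
t=7: input=3 -> V=21
t=8: input=1 -> V=19
t=9: input=3 -> V=0 FIRE
t=10: input=2 -> V=14
t=11: input=3 -> V=0 FIRE
t=12: input=1 -> V=7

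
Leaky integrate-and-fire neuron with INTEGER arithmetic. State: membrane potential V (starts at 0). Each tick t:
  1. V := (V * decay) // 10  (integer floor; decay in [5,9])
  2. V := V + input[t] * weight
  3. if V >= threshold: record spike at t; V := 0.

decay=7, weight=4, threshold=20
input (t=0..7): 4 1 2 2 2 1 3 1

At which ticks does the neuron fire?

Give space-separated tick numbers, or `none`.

Answer: 3

Derivation:
t=0: input=4 -> V=16
t=1: input=1 -> V=15
t=2: input=2 -> V=18
t=3: input=2 -> V=0 FIRE
t=4: input=2 -> V=8
t=5: input=1 -> V=9
t=6: input=3 -> V=18
t=7: input=1 -> V=16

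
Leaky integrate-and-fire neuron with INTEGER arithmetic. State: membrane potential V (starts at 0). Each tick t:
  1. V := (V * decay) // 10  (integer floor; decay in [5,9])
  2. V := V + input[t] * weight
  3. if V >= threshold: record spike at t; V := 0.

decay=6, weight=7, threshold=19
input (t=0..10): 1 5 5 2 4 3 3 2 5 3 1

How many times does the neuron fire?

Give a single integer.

t=0: input=1 -> V=7
t=1: input=5 -> V=0 FIRE
t=2: input=5 -> V=0 FIRE
t=3: input=2 -> V=14
t=4: input=4 -> V=0 FIRE
t=5: input=3 -> V=0 FIRE
t=6: input=3 -> V=0 FIRE
t=7: input=2 -> V=14
t=8: input=5 -> V=0 FIRE
t=9: input=3 -> V=0 FIRE
t=10: input=1 -> V=7

Answer: 7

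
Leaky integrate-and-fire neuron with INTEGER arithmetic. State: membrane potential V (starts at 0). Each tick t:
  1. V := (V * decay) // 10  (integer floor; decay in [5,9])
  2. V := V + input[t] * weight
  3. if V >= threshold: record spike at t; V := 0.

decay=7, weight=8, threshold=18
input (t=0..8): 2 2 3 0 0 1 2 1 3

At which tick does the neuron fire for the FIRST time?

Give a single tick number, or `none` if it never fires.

t=0: input=2 -> V=16
t=1: input=2 -> V=0 FIRE
t=2: input=3 -> V=0 FIRE
t=3: input=0 -> V=0
t=4: input=0 -> V=0
t=5: input=1 -> V=8
t=6: input=2 -> V=0 FIRE
t=7: input=1 -> V=8
t=8: input=3 -> V=0 FIRE

Answer: 1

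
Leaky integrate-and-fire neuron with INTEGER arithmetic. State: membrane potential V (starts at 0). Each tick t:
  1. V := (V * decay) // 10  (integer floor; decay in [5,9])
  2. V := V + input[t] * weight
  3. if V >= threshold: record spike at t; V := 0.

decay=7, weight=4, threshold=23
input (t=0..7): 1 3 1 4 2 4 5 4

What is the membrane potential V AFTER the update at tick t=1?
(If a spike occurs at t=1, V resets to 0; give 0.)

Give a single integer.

Answer: 14

Derivation:
t=0: input=1 -> V=4
t=1: input=3 -> V=14
t=2: input=1 -> V=13
t=3: input=4 -> V=0 FIRE
t=4: input=2 -> V=8
t=5: input=4 -> V=21
t=6: input=5 -> V=0 FIRE
t=7: input=4 -> V=16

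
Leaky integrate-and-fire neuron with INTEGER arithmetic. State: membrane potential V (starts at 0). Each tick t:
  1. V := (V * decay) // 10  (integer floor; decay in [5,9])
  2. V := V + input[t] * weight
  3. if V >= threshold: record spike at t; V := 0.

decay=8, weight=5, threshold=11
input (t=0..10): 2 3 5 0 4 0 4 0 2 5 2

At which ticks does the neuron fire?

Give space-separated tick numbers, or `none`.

t=0: input=2 -> V=10
t=1: input=3 -> V=0 FIRE
t=2: input=5 -> V=0 FIRE
t=3: input=0 -> V=0
t=4: input=4 -> V=0 FIRE
t=5: input=0 -> V=0
t=6: input=4 -> V=0 FIRE
t=7: input=0 -> V=0
t=8: input=2 -> V=10
t=9: input=5 -> V=0 FIRE
t=10: input=2 -> V=10

Answer: 1 2 4 6 9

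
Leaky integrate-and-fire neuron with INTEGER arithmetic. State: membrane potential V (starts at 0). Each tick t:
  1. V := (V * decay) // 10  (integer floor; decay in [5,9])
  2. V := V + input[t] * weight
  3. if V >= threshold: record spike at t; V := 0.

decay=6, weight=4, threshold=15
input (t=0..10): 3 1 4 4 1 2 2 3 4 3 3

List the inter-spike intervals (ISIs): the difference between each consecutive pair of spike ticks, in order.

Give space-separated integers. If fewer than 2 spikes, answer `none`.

Answer: 1 4 1 2

Derivation:
t=0: input=3 -> V=12
t=1: input=1 -> V=11
t=2: input=4 -> V=0 FIRE
t=3: input=4 -> V=0 FIRE
t=4: input=1 -> V=4
t=5: input=2 -> V=10
t=6: input=2 -> V=14
t=7: input=3 -> V=0 FIRE
t=8: input=4 -> V=0 FIRE
t=9: input=3 -> V=12
t=10: input=3 -> V=0 FIRE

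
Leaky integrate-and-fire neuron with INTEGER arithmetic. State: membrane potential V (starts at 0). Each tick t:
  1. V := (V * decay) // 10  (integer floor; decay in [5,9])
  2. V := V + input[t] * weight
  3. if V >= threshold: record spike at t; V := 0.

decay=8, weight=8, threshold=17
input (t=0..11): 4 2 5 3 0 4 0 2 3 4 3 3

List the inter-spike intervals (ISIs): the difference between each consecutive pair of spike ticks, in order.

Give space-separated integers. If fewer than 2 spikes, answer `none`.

Answer: 2 1 2 3 1 1 1

Derivation:
t=0: input=4 -> V=0 FIRE
t=1: input=2 -> V=16
t=2: input=5 -> V=0 FIRE
t=3: input=3 -> V=0 FIRE
t=4: input=0 -> V=0
t=5: input=4 -> V=0 FIRE
t=6: input=0 -> V=0
t=7: input=2 -> V=16
t=8: input=3 -> V=0 FIRE
t=9: input=4 -> V=0 FIRE
t=10: input=3 -> V=0 FIRE
t=11: input=3 -> V=0 FIRE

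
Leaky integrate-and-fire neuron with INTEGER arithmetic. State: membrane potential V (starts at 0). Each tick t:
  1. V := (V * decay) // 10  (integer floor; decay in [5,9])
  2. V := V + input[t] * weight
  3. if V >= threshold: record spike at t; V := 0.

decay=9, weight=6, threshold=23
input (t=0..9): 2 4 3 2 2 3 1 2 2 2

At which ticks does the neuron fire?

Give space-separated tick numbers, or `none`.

t=0: input=2 -> V=12
t=1: input=4 -> V=0 FIRE
t=2: input=3 -> V=18
t=3: input=2 -> V=0 FIRE
t=4: input=2 -> V=12
t=5: input=3 -> V=0 FIRE
t=6: input=1 -> V=6
t=7: input=2 -> V=17
t=8: input=2 -> V=0 FIRE
t=9: input=2 -> V=12

Answer: 1 3 5 8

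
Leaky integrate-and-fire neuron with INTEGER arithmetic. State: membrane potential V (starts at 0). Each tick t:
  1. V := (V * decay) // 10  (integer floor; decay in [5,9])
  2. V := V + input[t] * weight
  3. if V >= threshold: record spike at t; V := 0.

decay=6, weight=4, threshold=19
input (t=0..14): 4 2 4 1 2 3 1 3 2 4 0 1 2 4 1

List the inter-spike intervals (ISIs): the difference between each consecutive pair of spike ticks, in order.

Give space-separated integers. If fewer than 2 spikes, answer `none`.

t=0: input=4 -> V=16
t=1: input=2 -> V=17
t=2: input=4 -> V=0 FIRE
t=3: input=1 -> V=4
t=4: input=2 -> V=10
t=5: input=3 -> V=18
t=6: input=1 -> V=14
t=7: input=3 -> V=0 FIRE
t=8: input=2 -> V=8
t=9: input=4 -> V=0 FIRE
t=10: input=0 -> V=0
t=11: input=1 -> V=4
t=12: input=2 -> V=10
t=13: input=4 -> V=0 FIRE
t=14: input=1 -> V=4

Answer: 5 2 4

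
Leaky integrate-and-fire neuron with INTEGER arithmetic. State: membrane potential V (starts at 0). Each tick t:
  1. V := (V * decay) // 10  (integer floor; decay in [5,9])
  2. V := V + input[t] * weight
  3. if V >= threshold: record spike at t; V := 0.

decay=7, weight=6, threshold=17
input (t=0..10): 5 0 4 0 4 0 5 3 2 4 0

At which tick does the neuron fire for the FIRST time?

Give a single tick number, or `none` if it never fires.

Answer: 0

Derivation:
t=0: input=5 -> V=0 FIRE
t=1: input=0 -> V=0
t=2: input=4 -> V=0 FIRE
t=3: input=0 -> V=0
t=4: input=4 -> V=0 FIRE
t=5: input=0 -> V=0
t=6: input=5 -> V=0 FIRE
t=7: input=3 -> V=0 FIRE
t=8: input=2 -> V=12
t=9: input=4 -> V=0 FIRE
t=10: input=0 -> V=0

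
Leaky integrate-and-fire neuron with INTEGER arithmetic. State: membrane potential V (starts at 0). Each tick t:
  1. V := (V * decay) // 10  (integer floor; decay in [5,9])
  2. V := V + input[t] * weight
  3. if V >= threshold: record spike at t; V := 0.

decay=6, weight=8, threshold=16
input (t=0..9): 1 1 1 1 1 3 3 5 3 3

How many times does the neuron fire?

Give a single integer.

Answer: 6

Derivation:
t=0: input=1 -> V=8
t=1: input=1 -> V=12
t=2: input=1 -> V=15
t=3: input=1 -> V=0 FIRE
t=4: input=1 -> V=8
t=5: input=3 -> V=0 FIRE
t=6: input=3 -> V=0 FIRE
t=7: input=5 -> V=0 FIRE
t=8: input=3 -> V=0 FIRE
t=9: input=3 -> V=0 FIRE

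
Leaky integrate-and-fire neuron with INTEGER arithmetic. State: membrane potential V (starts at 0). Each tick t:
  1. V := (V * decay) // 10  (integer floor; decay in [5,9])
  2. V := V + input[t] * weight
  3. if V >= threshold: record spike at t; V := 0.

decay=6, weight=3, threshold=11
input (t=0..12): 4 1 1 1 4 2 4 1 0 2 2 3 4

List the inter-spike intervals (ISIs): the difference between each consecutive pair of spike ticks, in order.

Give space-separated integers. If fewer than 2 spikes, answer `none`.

Answer: 4 2 5 1

Derivation:
t=0: input=4 -> V=0 FIRE
t=1: input=1 -> V=3
t=2: input=1 -> V=4
t=3: input=1 -> V=5
t=4: input=4 -> V=0 FIRE
t=5: input=2 -> V=6
t=6: input=4 -> V=0 FIRE
t=7: input=1 -> V=3
t=8: input=0 -> V=1
t=9: input=2 -> V=6
t=10: input=2 -> V=9
t=11: input=3 -> V=0 FIRE
t=12: input=4 -> V=0 FIRE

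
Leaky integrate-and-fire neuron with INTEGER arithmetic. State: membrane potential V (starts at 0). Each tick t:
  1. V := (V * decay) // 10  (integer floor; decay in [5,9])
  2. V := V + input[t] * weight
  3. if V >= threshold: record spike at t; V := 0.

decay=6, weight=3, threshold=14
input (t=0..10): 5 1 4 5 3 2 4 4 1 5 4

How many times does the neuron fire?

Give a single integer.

Answer: 4

Derivation:
t=0: input=5 -> V=0 FIRE
t=1: input=1 -> V=3
t=2: input=4 -> V=13
t=3: input=5 -> V=0 FIRE
t=4: input=3 -> V=9
t=5: input=2 -> V=11
t=6: input=4 -> V=0 FIRE
t=7: input=4 -> V=12
t=8: input=1 -> V=10
t=9: input=5 -> V=0 FIRE
t=10: input=4 -> V=12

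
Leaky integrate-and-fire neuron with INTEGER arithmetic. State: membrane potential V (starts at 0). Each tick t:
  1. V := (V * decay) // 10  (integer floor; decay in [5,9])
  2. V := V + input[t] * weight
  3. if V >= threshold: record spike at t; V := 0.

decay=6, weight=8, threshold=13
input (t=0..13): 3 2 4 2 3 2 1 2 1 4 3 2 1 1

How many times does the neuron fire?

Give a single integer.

Answer: 10

Derivation:
t=0: input=3 -> V=0 FIRE
t=1: input=2 -> V=0 FIRE
t=2: input=4 -> V=0 FIRE
t=3: input=2 -> V=0 FIRE
t=4: input=3 -> V=0 FIRE
t=5: input=2 -> V=0 FIRE
t=6: input=1 -> V=8
t=7: input=2 -> V=0 FIRE
t=8: input=1 -> V=8
t=9: input=4 -> V=0 FIRE
t=10: input=3 -> V=0 FIRE
t=11: input=2 -> V=0 FIRE
t=12: input=1 -> V=8
t=13: input=1 -> V=12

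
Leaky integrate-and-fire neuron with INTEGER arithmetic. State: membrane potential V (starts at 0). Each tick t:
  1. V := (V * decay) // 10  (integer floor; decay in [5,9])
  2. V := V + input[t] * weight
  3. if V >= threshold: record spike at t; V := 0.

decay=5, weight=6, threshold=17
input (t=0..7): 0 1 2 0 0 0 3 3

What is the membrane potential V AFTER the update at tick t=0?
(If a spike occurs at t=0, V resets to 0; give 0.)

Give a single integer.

t=0: input=0 -> V=0
t=1: input=1 -> V=6
t=2: input=2 -> V=15
t=3: input=0 -> V=7
t=4: input=0 -> V=3
t=5: input=0 -> V=1
t=6: input=3 -> V=0 FIRE
t=7: input=3 -> V=0 FIRE

Answer: 0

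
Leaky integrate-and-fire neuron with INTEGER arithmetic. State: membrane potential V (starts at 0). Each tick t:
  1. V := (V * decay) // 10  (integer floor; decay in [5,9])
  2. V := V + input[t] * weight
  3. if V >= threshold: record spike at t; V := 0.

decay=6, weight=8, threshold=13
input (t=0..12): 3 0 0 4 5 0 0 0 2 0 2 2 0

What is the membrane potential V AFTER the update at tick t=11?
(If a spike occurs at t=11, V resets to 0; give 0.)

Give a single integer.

Answer: 0

Derivation:
t=0: input=3 -> V=0 FIRE
t=1: input=0 -> V=0
t=2: input=0 -> V=0
t=3: input=4 -> V=0 FIRE
t=4: input=5 -> V=0 FIRE
t=5: input=0 -> V=0
t=6: input=0 -> V=0
t=7: input=0 -> V=0
t=8: input=2 -> V=0 FIRE
t=9: input=0 -> V=0
t=10: input=2 -> V=0 FIRE
t=11: input=2 -> V=0 FIRE
t=12: input=0 -> V=0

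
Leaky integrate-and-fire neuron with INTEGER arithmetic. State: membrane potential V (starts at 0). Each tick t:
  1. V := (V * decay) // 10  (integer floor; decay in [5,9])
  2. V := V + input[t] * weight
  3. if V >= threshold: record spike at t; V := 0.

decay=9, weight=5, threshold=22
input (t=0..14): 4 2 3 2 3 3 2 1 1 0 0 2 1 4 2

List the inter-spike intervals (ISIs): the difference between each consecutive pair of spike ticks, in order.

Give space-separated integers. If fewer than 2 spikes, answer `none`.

t=0: input=4 -> V=20
t=1: input=2 -> V=0 FIRE
t=2: input=3 -> V=15
t=3: input=2 -> V=0 FIRE
t=4: input=3 -> V=15
t=5: input=3 -> V=0 FIRE
t=6: input=2 -> V=10
t=7: input=1 -> V=14
t=8: input=1 -> V=17
t=9: input=0 -> V=15
t=10: input=0 -> V=13
t=11: input=2 -> V=21
t=12: input=1 -> V=0 FIRE
t=13: input=4 -> V=20
t=14: input=2 -> V=0 FIRE

Answer: 2 2 7 2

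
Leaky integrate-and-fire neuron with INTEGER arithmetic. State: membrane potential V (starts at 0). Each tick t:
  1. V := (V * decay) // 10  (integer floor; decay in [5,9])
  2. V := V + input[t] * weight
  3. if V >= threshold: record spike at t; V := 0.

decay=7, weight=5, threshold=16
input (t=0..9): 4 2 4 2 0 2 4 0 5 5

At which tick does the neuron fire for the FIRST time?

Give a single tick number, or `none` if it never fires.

Answer: 0

Derivation:
t=0: input=4 -> V=0 FIRE
t=1: input=2 -> V=10
t=2: input=4 -> V=0 FIRE
t=3: input=2 -> V=10
t=4: input=0 -> V=7
t=5: input=2 -> V=14
t=6: input=4 -> V=0 FIRE
t=7: input=0 -> V=0
t=8: input=5 -> V=0 FIRE
t=9: input=5 -> V=0 FIRE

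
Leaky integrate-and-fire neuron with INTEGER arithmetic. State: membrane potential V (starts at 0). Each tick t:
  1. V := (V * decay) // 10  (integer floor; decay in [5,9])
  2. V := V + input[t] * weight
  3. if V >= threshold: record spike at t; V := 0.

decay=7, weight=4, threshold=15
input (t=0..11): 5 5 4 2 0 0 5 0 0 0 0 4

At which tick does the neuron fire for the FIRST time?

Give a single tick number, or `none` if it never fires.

t=0: input=5 -> V=0 FIRE
t=1: input=5 -> V=0 FIRE
t=2: input=4 -> V=0 FIRE
t=3: input=2 -> V=8
t=4: input=0 -> V=5
t=5: input=0 -> V=3
t=6: input=5 -> V=0 FIRE
t=7: input=0 -> V=0
t=8: input=0 -> V=0
t=9: input=0 -> V=0
t=10: input=0 -> V=0
t=11: input=4 -> V=0 FIRE

Answer: 0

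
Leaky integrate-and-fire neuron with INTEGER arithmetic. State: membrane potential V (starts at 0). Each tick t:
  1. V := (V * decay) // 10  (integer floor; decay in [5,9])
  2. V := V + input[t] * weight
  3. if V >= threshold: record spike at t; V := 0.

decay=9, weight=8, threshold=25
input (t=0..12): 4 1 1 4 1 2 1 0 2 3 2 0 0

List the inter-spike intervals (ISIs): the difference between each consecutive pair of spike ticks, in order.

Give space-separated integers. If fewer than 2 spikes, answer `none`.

Answer: 3 3 3

Derivation:
t=0: input=4 -> V=0 FIRE
t=1: input=1 -> V=8
t=2: input=1 -> V=15
t=3: input=4 -> V=0 FIRE
t=4: input=1 -> V=8
t=5: input=2 -> V=23
t=6: input=1 -> V=0 FIRE
t=7: input=0 -> V=0
t=8: input=2 -> V=16
t=9: input=3 -> V=0 FIRE
t=10: input=2 -> V=16
t=11: input=0 -> V=14
t=12: input=0 -> V=12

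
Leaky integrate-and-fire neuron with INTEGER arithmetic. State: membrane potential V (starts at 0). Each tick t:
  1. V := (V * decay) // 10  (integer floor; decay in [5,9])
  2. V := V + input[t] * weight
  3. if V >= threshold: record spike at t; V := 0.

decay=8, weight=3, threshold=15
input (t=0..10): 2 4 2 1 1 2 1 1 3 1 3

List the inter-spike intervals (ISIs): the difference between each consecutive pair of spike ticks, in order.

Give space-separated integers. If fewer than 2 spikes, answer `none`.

Answer: 7

Derivation:
t=0: input=2 -> V=6
t=1: input=4 -> V=0 FIRE
t=2: input=2 -> V=6
t=3: input=1 -> V=7
t=4: input=1 -> V=8
t=5: input=2 -> V=12
t=6: input=1 -> V=12
t=7: input=1 -> V=12
t=8: input=3 -> V=0 FIRE
t=9: input=1 -> V=3
t=10: input=3 -> V=11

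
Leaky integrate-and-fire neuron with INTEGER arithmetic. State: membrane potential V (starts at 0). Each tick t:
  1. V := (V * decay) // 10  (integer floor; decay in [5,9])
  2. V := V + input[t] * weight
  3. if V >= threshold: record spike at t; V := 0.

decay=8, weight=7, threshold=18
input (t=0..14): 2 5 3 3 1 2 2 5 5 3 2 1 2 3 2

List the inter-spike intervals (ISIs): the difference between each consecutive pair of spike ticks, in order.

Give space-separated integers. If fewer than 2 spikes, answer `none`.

Answer: 1 1 2 2 1 1 2 2

Derivation:
t=0: input=2 -> V=14
t=1: input=5 -> V=0 FIRE
t=2: input=3 -> V=0 FIRE
t=3: input=3 -> V=0 FIRE
t=4: input=1 -> V=7
t=5: input=2 -> V=0 FIRE
t=6: input=2 -> V=14
t=7: input=5 -> V=0 FIRE
t=8: input=5 -> V=0 FIRE
t=9: input=3 -> V=0 FIRE
t=10: input=2 -> V=14
t=11: input=1 -> V=0 FIRE
t=12: input=2 -> V=14
t=13: input=3 -> V=0 FIRE
t=14: input=2 -> V=14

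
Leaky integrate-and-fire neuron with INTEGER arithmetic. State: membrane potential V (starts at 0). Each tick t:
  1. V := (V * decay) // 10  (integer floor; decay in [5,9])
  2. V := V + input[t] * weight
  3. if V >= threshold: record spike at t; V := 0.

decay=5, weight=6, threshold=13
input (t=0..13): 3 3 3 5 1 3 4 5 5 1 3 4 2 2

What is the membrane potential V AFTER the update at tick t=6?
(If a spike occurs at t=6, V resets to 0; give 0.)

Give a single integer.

Answer: 0

Derivation:
t=0: input=3 -> V=0 FIRE
t=1: input=3 -> V=0 FIRE
t=2: input=3 -> V=0 FIRE
t=3: input=5 -> V=0 FIRE
t=4: input=1 -> V=6
t=5: input=3 -> V=0 FIRE
t=6: input=4 -> V=0 FIRE
t=7: input=5 -> V=0 FIRE
t=8: input=5 -> V=0 FIRE
t=9: input=1 -> V=6
t=10: input=3 -> V=0 FIRE
t=11: input=4 -> V=0 FIRE
t=12: input=2 -> V=12
t=13: input=2 -> V=0 FIRE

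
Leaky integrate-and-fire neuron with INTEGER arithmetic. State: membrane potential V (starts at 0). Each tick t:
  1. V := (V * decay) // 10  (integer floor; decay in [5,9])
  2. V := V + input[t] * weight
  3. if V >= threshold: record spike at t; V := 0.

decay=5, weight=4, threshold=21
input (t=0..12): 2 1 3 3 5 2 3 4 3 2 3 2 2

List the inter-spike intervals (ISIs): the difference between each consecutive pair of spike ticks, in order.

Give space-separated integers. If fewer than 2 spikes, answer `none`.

t=0: input=2 -> V=8
t=1: input=1 -> V=8
t=2: input=3 -> V=16
t=3: input=3 -> V=20
t=4: input=5 -> V=0 FIRE
t=5: input=2 -> V=8
t=6: input=3 -> V=16
t=7: input=4 -> V=0 FIRE
t=8: input=3 -> V=12
t=9: input=2 -> V=14
t=10: input=3 -> V=19
t=11: input=2 -> V=17
t=12: input=2 -> V=16

Answer: 3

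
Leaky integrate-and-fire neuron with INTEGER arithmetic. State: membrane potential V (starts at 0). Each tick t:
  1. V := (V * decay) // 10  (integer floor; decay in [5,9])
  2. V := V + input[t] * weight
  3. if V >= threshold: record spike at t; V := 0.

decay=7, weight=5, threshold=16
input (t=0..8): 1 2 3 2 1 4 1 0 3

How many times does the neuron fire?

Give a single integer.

t=0: input=1 -> V=5
t=1: input=2 -> V=13
t=2: input=3 -> V=0 FIRE
t=3: input=2 -> V=10
t=4: input=1 -> V=12
t=5: input=4 -> V=0 FIRE
t=6: input=1 -> V=5
t=7: input=0 -> V=3
t=8: input=3 -> V=0 FIRE

Answer: 3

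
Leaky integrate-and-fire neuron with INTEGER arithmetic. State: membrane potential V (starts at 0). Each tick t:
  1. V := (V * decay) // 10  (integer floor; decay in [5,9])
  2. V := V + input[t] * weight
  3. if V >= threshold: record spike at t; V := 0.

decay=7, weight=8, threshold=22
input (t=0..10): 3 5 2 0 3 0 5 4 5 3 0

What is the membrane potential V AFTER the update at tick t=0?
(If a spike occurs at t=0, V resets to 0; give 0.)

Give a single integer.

t=0: input=3 -> V=0 FIRE
t=1: input=5 -> V=0 FIRE
t=2: input=2 -> V=16
t=3: input=0 -> V=11
t=4: input=3 -> V=0 FIRE
t=5: input=0 -> V=0
t=6: input=5 -> V=0 FIRE
t=7: input=4 -> V=0 FIRE
t=8: input=5 -> V=0 FIRE
t=9: input=3 -> V=0 FIRE
t=10: input=0 -> V=0

Answer: 0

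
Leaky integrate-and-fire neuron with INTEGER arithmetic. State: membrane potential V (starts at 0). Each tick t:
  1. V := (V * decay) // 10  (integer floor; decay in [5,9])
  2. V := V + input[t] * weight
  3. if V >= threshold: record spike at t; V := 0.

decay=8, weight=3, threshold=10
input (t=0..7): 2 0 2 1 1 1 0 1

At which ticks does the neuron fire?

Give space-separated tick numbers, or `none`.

Answer: 3

Derivation:
t=0: input=2 -> V=6
t=1: input=0 -> V=4
t=2: input=2 -> V=9
t=3: input=1 -> V=0 FIRE
t=4: input=1 -> V=3
t=5: input=1 -> V=5
t=6: input=0 -> V=4
t=7: input=1 -> V=6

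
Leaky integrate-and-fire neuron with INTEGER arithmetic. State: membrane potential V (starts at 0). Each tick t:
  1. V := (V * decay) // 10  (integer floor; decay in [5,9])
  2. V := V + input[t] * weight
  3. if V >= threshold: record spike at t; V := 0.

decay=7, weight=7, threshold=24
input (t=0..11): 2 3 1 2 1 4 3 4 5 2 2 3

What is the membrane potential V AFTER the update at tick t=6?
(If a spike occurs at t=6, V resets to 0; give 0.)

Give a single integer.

t=0: input=2 -> V=14
t=1: input=3 -> V=0 FIRE
t=2: input=1 -> V=7
t=3: input=2 -> V=18
t=4: input=1 -> V=19
t=5: input=4 -> V=0 FIRE
t=6: input=3 -> V=21
t=7: input=4 -> V=0 FIRE
t=8: input=5 -> V=0 FIRE
t=9: input=2 -> V=14
t=10: input=2 -> V=23
t=11: input=3 -> V=0 FIRE

Answer: 21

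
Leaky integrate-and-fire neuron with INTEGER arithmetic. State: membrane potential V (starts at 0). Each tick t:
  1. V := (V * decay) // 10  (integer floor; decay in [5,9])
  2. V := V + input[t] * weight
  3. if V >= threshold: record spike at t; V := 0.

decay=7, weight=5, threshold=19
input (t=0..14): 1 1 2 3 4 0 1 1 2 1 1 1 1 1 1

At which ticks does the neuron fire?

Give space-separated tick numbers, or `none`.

t=0: input=1 -> V=5
t=1: input=1 -> V=8
t=2: input=2 -> V=15
t=3: input=3 -> V=0 FIRE
t=4: input=4 -> V=0 FIRE
t=5: input=0 -> V=0
t=6: input=1 -> V=5
t=7: input=1 -> V=8
t=8: input=2 -> V=15
t=9: input=1 -> V=15
t=10: input=1 -> V=15
t=11: input=1 -> V=15
t=12: input=1 -> V=15
t=13: input=1 -> V=15
t=14: input=1 -> V=15

Answer: 3 4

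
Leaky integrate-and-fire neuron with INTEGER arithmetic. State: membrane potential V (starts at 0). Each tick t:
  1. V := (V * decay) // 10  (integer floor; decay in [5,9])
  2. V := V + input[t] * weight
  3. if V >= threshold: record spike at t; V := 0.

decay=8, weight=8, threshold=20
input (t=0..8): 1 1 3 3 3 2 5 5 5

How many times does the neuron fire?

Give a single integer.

t=0: input=1 -> V=8
t=1: input=1 -> V=14
t=2: input=3 -> V=0 FIRE
t=3: input=3 -> V=0 FIRE
t=4: input=3 -> V=0 FIRE
t=5: input=2 -> V=16
t=6: input=5 -> V=0 FIRE
t=7: input=5 -> V=0 FIRE
t=8: input=5 -> V=0 FIRE

Answer: 6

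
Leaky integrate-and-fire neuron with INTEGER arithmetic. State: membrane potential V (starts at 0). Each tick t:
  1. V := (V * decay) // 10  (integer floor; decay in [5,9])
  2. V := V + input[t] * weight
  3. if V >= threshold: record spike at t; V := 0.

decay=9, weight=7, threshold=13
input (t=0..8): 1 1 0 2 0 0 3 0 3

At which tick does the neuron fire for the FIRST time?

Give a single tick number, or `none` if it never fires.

Answer: 1

Derivation:
t=0: input=1 -> V=7
t=1: input=1 -> V=0 FIRE
t=2: input=0 -> V=0
t=3: input=2 -> V=0 FIRE
t=4: input=0 -> V=0
t=5: input=0 -> V=0
t=6: input=3 -> V=0 FIRE
t=7: input=0 -> V=0
t=8: input=3 -> V=0 FIRE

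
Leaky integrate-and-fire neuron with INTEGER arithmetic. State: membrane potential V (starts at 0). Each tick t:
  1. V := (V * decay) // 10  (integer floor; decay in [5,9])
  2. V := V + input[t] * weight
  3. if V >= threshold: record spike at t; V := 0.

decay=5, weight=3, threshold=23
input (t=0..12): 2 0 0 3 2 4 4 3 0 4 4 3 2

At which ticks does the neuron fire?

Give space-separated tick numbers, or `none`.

Answer: none

Derivation:
t=0: input=2 -> V=6
t=1: input=0 -> V=3
t=2: input=0 -> V=1
t=3: input=3 -> V=9
t=4: input=2 -> V=10
t=5: input=4 -> V=17
t=6: input=4 -> V=20
t=7: input=3 -> V=19
t=8: input=0 -> V=9
t=9: input=4 -> V=16
t=10: input=4 -> V=20
t=11: input=3 -> V=19
t=12: input=2 -> V=15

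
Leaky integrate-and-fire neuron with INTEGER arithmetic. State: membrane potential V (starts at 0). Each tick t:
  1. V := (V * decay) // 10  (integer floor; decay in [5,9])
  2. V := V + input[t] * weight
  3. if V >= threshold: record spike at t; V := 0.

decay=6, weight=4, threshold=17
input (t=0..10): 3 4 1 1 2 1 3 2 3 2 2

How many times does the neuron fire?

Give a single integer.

t=0: input=3 -> V=12
t=1: input=4 -> V=0 FIRE
t=2: input=1 -> V=4
t=3: input=1 -> V=6
t=4: input=2 -> V=11
t=5: input=1 -> V=10
t=6: input=3 -> V=0 FIRE
t=7: input=2 -> V=8
t=8: input=3 -> V=16
t=9: input=2 -> V=0 FIRE
t=10: input=2 -> V=8

Answer: 3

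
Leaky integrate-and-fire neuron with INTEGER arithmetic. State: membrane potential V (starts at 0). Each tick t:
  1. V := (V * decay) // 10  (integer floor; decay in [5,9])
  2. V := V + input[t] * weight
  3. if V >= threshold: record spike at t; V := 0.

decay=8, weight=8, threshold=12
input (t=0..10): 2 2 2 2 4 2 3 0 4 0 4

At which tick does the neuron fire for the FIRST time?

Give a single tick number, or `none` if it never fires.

Answer: 0

Derivation:
t=0: input=2 -> V=0 FIRE
t=1: input=2 -> V=0 FIRE
t=2: input=2 -> V=0 FIRE
t=3: input=2 -> V=0 FIRE
t=4: input=4 -> V=0 FIRE
t=5: input=2 -> V=0 FIRE
t=6: input=3 -> V=0 FIRE
t=7: input=0 -> V=0
t=8: input=4 -> V=0 FIRE
t=9: input=0 -> V=0
t=10: input=4 -> V=0 FIRE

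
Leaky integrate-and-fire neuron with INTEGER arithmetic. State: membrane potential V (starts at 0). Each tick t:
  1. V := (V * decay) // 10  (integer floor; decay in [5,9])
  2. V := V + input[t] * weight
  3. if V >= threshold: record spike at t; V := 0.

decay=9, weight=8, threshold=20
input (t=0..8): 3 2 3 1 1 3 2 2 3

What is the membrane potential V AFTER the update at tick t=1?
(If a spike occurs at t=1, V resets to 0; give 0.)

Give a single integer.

Answer: 16

Derivation:
t=0: input=3 -> V=0 FIRE
t=1: input=2 -> V=16
t=2: input=3 -> V=0 FIRE
t=3: input=1 -> V=8
t=4: input=1 -> V=15
t=5: input=3 -> V=0 FIRE
t=6: input=2 -> V=16
t=7: input=2 -> V=0 FIRE
t=8: input=3 -> V=0 FIRE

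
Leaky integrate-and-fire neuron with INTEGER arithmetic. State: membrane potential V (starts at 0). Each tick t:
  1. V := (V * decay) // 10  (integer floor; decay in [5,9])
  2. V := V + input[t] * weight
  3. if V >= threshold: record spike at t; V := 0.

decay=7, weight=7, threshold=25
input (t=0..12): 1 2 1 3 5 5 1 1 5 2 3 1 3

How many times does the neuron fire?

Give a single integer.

Answer: 6

Derivation:
t=0: input=1 -> V=7
t=1: input=2 -> V=18
t=2: input=1 -> V=19
t=3: input=3 -> V=0 FIRE
t=4: input=5 -> V=0 FIRE
t=5: input=5 -> V=0 FIRE
t=6: input=1 -> V=7
t=7: input=1 -> V=11
t=8: input=5 -> V=0 FIRE
t=9: input=2 -> V=14
t=10: input=3 -> V=0 FIRE
t=11: input=1 -> V=7
t=12: input=3 -> V=0 FIRE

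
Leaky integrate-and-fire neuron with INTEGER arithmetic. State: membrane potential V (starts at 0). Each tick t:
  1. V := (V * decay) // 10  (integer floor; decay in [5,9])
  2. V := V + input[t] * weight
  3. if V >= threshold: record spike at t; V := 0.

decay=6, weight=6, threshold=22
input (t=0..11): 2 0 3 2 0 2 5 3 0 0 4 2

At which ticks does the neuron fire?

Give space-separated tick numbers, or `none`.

t=0: input=2 -> V=12
t=1: input=0 -> V=7
t=2: input=3 -> V=0 FIRE
t=3: input=2 -> V=12
t=4: input=0 -> V=7
t=5: input=2 -> V=16
t=6: input=5 -> V=0 FIRE
t=7: input=3 -> V=18
t=8: input=0 -> V=10
t=9: input=0 -> V=6
t=10: input=4 -> V=0 FIRE
t=11: input=2 -> V=12

Answer: 2 6 10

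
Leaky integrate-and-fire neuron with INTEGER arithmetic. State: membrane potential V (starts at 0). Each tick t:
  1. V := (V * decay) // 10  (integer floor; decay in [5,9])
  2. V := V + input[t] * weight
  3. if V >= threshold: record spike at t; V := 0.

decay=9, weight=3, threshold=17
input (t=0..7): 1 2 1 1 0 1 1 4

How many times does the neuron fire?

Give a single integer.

t=0: input=1 -> V=3
t=1: input=2 -> V=8
t=2: input=1 -> V=10
t=3: input=1 -> V=12
t=4: input=0 -> V=10
t=5: input=1 -> V=12
t=6: input=1 -> V=13
t=7: input=4 -> V=0 FIRE

Answer: 1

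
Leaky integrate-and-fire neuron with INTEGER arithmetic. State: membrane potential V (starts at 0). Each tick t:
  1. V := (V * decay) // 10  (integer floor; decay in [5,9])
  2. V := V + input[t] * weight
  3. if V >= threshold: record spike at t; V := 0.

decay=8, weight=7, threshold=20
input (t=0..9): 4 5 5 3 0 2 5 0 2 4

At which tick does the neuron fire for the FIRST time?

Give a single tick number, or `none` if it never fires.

Answer: 0

Derivation:
t=0: input=4 -> V=0 FIRE
t=1: input=5 -> V=0 FIRE
t=2: input=5 -> V=0 FIRE
t=3: input=3 -> V=0 FIRE
t=4: input=0 -> V=0
t=5: input=2 -> V=14
t=6: input=5 -> V=0 FIRE
t=7: input=0 -> V=0
t=8: input=2 -> V=14
t=9: input=4 -> V=0 FIRE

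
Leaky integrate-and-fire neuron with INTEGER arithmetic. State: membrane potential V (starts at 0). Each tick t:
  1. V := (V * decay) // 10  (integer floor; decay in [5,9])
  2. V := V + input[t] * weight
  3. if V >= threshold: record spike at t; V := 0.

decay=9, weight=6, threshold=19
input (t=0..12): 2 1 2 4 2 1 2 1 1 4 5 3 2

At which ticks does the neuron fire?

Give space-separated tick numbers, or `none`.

Answer: 2 3 6 9 10 12

Derivation:
t=0: input=2 -> V=12
t=1: input=1 -> V=16
t=2: input=2 -> V=0 FIRE
t=3: input=4 -> V=0 FIRE
t=4: input=2 -> V=12
t=5: input=1 -> V=16
t=6: input=2 -> V=0 FIRE
t=7: input=1 -> V=6
t=8: input=1 -> V=11
t=9: input=4 -> V=0 FIRE
t=10: input=5 -> V=0 FIRE
t=11: input=3 -> V=18
t=12: input=2 -> V=0 FIRE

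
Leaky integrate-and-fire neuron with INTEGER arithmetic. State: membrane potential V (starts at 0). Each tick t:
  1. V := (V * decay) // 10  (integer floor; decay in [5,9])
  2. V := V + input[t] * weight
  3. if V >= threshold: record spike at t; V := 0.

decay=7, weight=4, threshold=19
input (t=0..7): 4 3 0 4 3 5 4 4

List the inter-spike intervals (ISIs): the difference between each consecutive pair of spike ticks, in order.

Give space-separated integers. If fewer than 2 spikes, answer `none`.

Answer: 3 1 2

Derivation:
t=0: input=4 -> V=16
t=1: input=3 -> V=0 FIRE
t=2: input=0 -> V=0
t=3: input=4 -> V=16
t=4: input=3 -> V=0 FIRE
t=5: input=5 -> V=0 FIRE
t=6: input=4 -> V=16
t=7: input=4 -> V=0 FIRE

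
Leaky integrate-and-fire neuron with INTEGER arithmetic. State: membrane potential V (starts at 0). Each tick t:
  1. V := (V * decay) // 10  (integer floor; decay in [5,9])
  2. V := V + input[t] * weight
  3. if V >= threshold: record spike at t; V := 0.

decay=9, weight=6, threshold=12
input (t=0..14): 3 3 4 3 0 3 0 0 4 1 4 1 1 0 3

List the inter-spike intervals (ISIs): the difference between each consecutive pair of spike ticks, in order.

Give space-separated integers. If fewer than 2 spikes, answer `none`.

Answer: 1 1 1 2 3 2 4

Derivation:
t=0: input=3 -> V=0 FIRE
t=1: input=3 -> V=0 FIRE
t=2: input=4 -> V=0 FIRE
t=3: input=3 -> V=0 FIRE
t=4: input=0 -> V=0
t=5: input=3 -> V=0 FIRE
t=6: input=0 -> V=0
t=7: input=0 -> V=0
t=8: input=4 -> V=0 FIRE
t=9: input=1 -> V=6
t=10: input=4 -> V=0 FIRE
t=11: input=1 -> V=6
t=12: input=1 -> V=11
t=13: input=0 -> V=9
t=14: input=3 -> V=0 FIRE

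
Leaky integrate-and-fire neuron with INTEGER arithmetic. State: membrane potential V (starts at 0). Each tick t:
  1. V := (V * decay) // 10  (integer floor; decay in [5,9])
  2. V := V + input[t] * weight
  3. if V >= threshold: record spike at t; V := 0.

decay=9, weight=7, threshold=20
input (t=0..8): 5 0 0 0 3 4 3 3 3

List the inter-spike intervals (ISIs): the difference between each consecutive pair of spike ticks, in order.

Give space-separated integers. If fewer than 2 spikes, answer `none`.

Answer: 4 1 1 1 1

Derivation:
t=0: input=5 -> V=0 FIRE
t=1: input=0 -> V=0
t=2: input=0 -> V=0
t=3: input=0 -> V=0
t=4: input=3 -> V=0 FIRE
t=5: input=4 -> V=0 FIRE
t=6: input=3 -> V=0 FIRE
t=7: input=3 -> V=0 FIRE
t=8: input=3 -> V=0 FIRE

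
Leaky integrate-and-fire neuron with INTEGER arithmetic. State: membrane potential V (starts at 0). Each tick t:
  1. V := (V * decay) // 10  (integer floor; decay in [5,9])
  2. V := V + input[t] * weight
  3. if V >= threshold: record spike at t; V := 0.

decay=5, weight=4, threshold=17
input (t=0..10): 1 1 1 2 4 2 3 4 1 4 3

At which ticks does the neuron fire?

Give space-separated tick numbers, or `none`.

t=0: input=1 -> V=4
t=1: input=1 -> V=6
t=2: input=1 -> V=7
t=3: input=2 -> V=11
t=4: input=4 -> V=0 FIRE
t=5: input=2 -> V=8
t=6: input=3 -> V=16
t=7: input=4 -> V=0 FIRE
t=8: input=1 -> V=4
t=9: input=4 -> V=0 FIRE
t=10: input=3 -> V=12

Answer: 4 7 9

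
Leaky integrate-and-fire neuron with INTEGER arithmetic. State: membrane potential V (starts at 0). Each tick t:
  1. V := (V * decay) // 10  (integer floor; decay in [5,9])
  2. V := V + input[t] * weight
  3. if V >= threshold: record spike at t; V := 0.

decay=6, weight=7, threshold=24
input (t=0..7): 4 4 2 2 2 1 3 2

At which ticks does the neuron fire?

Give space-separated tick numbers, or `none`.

t=0: input=4 -> V=0 FIRE
t=1: input=4 -> V=0 FIRE
t=2: input=2 -> V=14
t=3: input=2 -> V=22
t=4: input=2 -> V=0 FIRE
t=5: input=1 -> V=7
t=6: input=3 -> V=0 FIRE
t=7: input=2 -> V=14

Answer: 0 1 4 6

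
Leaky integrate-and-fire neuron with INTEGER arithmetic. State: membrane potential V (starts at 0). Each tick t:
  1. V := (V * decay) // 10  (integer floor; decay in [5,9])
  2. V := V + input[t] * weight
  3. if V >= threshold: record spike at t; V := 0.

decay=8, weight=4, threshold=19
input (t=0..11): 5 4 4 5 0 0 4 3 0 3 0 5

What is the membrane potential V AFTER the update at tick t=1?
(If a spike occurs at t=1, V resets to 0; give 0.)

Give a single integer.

Answer: 16

Derivation:
t=0: input=5 -> V=0 FIRE
t=1: input=4 -> V=16
t=2: input=4 -> V=0 FIRE
t=3: input=5 -> V=0 FIRE
t=4: input=0 -> V=0
t=5: input=0 -> V=0
t=6: input=4 -> V=16
t=7: input=3 -> V=0 FIRE
t=8: input=0 -> V=0
t=9: input=3 -> V=12
t=10: input=0 -> V=9
t=11: input=5 -> V=0 FIRE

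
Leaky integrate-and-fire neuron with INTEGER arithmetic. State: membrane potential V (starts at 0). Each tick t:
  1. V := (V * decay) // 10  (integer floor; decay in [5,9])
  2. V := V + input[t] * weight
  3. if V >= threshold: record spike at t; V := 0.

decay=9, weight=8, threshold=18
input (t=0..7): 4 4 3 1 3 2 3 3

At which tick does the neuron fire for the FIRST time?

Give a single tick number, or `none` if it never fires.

Answer: 0

Derivation:
t=0: input=4 -> V=0 FIRE
t=1: input=4 -> V=0 FIRE
t=2: input=3 -> V=0 FIRE
t=3: input=1 -> V=8
t=4: input=3 -> V=0 FIRE
t=5: input=2 -> V=16
t=6: input=3 -> V=0 FIRE
t=7: input=3 -> V=0 FIRE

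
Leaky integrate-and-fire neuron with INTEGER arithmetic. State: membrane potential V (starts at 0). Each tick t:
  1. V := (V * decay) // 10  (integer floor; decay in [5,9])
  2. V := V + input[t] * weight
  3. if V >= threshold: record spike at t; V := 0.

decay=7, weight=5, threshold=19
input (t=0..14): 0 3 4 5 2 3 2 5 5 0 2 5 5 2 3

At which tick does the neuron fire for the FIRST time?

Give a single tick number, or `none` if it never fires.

t=0: input=0 -> V=0
t=1: input=3 -> V=15
t=2: input=4 -> V=0 FIRE
t=3: input=5 -> V=0 FIRE
t=4: input=2 -> V=10
t=5: input=3 -> V=0 FIRE
t=6: input=2 -> V=10
t=7: input=5 -> V=0 FIRE
t=8: input=5 -> V=0 FIRE
t=9: input=0 -> V=0
t=10: input=2 -> V=10
t=11: input=5 -> V=0 FIRE
t=12: input=5 -> V=0 FIRE
t=13: input=2 -> V=10
t=14: input=3 -> V=0 FIRE

Answer: 2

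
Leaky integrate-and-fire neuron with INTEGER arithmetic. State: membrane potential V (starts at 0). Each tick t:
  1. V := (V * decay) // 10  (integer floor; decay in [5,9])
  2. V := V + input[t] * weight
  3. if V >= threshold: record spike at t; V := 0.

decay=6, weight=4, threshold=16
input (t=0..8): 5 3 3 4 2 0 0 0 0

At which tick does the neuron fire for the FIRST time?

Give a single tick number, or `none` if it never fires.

Answer: 0

Derivation:
t=0: input=5 -> V=0 FIRE
t=1: input=3 -> V=12
t=2: input=3 -> V=0 FIRE
t=3: input=4 -> V=0 FIRE
t=4: input=2 -> V=8
t=5: input=0 -> V=4
t=6: input=0 -> V=2
t=7: input=0 -> V=1
t=8: input=0 -> V=0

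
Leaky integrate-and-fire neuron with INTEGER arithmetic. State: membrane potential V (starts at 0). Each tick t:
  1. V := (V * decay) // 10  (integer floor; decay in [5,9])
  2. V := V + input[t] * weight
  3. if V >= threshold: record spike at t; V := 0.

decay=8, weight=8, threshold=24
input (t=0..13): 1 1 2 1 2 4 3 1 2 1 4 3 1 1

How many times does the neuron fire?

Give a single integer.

t=0: input=1 -> V=8
t=1: input=1 -> V=14
t=2: input=2 -> V=0 FIRE
t=3: input=1 -> V=8
t=4: input=2 -> V=22
t=5: input=4 -> V=0 FIRE
t=6: input=3 -> V=0 FIRE
t=7: input=1 -> V=8
t=8: input=2 -> V=22
t=9: input=1 -> V=0 FIRE
t=10: input=4 -> V=0 FIRE
t=11: input=3 -> V=0 FIRE
t=12: input=1 -> V=8
t=13: input=1 -> V=14

Answer: 6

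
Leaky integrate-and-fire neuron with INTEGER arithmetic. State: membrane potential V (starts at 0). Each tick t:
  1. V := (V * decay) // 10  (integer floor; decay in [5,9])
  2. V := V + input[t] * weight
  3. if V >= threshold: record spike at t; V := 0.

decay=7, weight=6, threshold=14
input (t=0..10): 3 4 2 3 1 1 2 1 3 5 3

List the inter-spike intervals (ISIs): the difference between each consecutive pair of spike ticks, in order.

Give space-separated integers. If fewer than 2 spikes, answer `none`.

t=0: input=3 -> V=0 FIRE
t=1: input=4 -> V=0 FIRE
t=2: input=2 -> V=12
t=3: input=3 -> V=0 FIRE
t=4: input=1 -> V=6
t=5: input=1 -> V=10
t=6: input=2 -> V=0 FIRE
t=7: input=1 -> V=6
t=8: input=3 -> V=0 FIRE
t=9: input=5 -> V=0 FIRE
t=10: input=3 -> V=0 FIRE

Answer: 1 2 3 2 1 1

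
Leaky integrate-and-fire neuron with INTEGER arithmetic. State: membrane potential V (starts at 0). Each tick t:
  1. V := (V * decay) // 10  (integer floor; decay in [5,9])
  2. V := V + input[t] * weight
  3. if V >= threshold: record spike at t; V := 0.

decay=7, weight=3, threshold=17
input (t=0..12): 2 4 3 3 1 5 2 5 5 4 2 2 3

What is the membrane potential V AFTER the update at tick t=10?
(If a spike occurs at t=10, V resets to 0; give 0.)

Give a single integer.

t=0: input=2 -> V=6
t=1: input=4 -> V=16
t=2: input=3 -> V=0 FIRE
t=3: input=3 -> V=9
t=4: input=1 -> V=9
t=5: input=5 -> V=0 FIRE
t=6: input=2 -> V=6
t=7: input=5 -> V=0 FIRE
t=8: input=5 -> V=15
t=9: input=4 -> V=0 FIRE
t=10: input=2 -> V=6
t=11: input=2 -> V=10
t=12: input=3 -> V=16

Answer: 6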